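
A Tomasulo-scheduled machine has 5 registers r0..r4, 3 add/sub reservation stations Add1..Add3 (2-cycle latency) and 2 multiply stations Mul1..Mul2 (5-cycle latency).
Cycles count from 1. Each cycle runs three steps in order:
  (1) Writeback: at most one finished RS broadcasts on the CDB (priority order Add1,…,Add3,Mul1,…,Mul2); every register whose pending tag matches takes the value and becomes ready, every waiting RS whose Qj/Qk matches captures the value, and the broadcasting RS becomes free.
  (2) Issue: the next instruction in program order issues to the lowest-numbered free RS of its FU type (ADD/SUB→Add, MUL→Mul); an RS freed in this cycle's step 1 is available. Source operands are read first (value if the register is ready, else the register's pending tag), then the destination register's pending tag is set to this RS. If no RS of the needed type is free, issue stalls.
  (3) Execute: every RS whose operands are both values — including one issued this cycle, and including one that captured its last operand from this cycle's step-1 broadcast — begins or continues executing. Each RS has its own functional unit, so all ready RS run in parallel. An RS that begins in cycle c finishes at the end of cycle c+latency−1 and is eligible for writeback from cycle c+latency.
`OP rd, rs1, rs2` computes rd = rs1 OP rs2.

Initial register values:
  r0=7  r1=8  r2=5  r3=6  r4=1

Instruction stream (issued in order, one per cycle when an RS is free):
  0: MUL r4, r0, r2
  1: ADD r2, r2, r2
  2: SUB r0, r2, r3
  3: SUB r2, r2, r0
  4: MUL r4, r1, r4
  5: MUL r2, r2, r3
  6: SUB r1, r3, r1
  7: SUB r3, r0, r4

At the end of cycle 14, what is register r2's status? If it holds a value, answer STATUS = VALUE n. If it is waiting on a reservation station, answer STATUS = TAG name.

STATUS = VALUE 36

  c1: issue MUL r4<-Mul1  regs: r0:7,r1:8,r2:5,r3:6,r4:Mul1
  c2: issue ADD r2<-Add1  regs: r0:7,r1:8,r2:Add1,r3:6,r4:Mul1
  c3: issue SUB r0<-Add2  regs: r0:Add2,r1:8,r2:Add1,r3:6,r4:Mul1
  c4: CDB Add1=10; issue SUB r2<-Add1  regs: r0:Add2,r1:8,r2:Add1,r3:6,r4:Mul1
  c5: issue MUL r4<-Mul2  regs: r0:Add2,r1:8,r2:Add1,r3:6,r4:Mul2
  c6: CDB Add2=4; stall  regs: r0:4,r1:8,r2:Add1,r3:6,r4:Mul2
  c7: CDB Mul1=35; issue MUL r2<-Mul1  regs: r0:4,r1:8,r2:Mul1,r3:6,r4:Mul2
  c8: CDB Add1=6; issue SUB r1<-Add1  regs: r0:4,r1:Add1,r2:Mul1,r3:6,r4:Mul2
  c9: issue SUB r3<-Add2  regs: r0:4,r1:Add1,r2:Mul1,r3:Add2,r4:Mul2
  c10: CDB Add1=-2  regs: r0:4,r1:-2,r2:Mul1,r3:Add2,r4:Mul2
  c11: -  regs: r0:4,r1:-2,r2:Mul1,r3:Add2,r4:Mul2
  c12: CDB Mul2=280  regs: r0:4,r1:-2,r2:Mul1,r3:Add2,r4:280
  c13: CDB Mul1=36  regs: r0:4,r1:-2,r2:36,r3:Add2,r4:280
  c14: CDB Add2=-276  regs: r0:4,r1:-2,r2:36,r3:-276,r4:280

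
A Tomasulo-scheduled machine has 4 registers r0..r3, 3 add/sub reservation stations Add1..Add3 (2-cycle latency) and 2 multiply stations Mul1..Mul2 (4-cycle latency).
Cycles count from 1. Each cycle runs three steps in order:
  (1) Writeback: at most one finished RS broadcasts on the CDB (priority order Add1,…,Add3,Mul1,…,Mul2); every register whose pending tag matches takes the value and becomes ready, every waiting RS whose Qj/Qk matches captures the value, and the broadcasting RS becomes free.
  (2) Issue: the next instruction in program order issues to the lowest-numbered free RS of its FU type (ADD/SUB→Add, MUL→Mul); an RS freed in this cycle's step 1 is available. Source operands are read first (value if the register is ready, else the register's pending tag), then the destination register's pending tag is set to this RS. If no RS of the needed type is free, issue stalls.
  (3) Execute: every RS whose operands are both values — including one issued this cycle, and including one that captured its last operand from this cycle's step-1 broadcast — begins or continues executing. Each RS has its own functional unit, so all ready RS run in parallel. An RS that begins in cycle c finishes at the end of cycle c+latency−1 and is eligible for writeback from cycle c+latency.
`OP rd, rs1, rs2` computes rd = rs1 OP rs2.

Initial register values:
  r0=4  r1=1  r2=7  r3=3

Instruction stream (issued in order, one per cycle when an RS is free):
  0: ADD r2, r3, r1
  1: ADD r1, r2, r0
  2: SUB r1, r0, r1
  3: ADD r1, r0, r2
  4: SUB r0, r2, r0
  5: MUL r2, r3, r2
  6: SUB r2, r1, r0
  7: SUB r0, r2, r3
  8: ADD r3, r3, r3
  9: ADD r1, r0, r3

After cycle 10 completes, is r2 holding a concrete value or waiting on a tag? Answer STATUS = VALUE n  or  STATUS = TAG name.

STATUS = VALUE 8

  c1: issue ADD r2<-Add1  regs: r0:4,r1:1,r2:Add1,r3:3
  c2: issue ADD r1<-Add2  regs: r0:4,r1:Add2,r2:Add1,r3:3
  c3: CDB Add1=4; issue SUB r1<-Add1  regs: r0:4,r1:Add1,r2:4,r3:3
  c4: issue ADD r1<-Add3  regs: r0:4,r1:Add3,r2:4,r3:3
  c5: CDB Add2=8; issue SUB r0<-Add2  regs: r0:Add2,r1:Add3,r2:4,r3:3
  c6: CDB Add3=8; issue MUL r2<-Mul1  regs: r0:Add2,r1:8,r2:Mul1,r3:3
  c7: CDB Add1=-4; issue SUB r2<-Add1  regs: r0:Add2,r1:8,r2:Add1,r3:3
  c8: CDB Add2=0; issue SUB r0<-Add2  regs: r0:Add2,r1:8,r2:Add1,r3:3
  c9: issue ADD r3<-Add3  regs: r0:Add2,r1:8,r2:Add1,r3:Add3
  c10: CDB Add1=8; issue ADD r1<-Add1  regs: r0:Add2,r1:Add1,r2:8,r3:Add3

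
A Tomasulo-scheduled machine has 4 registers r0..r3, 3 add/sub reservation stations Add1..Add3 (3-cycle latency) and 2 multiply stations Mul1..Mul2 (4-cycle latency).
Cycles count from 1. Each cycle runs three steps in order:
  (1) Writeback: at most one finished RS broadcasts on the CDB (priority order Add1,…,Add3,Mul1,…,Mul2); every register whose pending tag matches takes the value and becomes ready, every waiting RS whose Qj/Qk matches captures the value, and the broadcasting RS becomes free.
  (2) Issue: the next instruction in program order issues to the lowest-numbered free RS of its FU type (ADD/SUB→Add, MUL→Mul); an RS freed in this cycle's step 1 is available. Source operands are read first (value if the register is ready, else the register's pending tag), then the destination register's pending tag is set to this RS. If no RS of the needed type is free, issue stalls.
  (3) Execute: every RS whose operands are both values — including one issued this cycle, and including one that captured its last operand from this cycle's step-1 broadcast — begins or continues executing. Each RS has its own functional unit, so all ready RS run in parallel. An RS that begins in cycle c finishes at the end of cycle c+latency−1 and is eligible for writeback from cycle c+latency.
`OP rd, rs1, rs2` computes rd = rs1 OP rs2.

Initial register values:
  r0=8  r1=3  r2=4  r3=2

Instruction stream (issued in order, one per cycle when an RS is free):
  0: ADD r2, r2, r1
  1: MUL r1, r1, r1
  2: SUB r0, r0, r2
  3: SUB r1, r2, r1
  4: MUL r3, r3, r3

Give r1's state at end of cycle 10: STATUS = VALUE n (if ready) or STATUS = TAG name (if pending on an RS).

STATUS = VALUE -2

cycle 1: issue ADD r2<-Add1 // r0:8,r1:3,r2:Add1,r3:2
cycle 2: issue MUL r1<-Mul1 // r0:8,r1:Mul1,r2:Add1,r3:2
cycle 3: issue SUB r0<-Add2 // r0:Add2,r1:Mul1,r2:Add1,r3:2
cycle 4: CDB Add1=7; issue SUB r1<-Add1 // r0:Add2,r1:Add1,r2:7,r3:2
cycle 5: issue MUL r3<-Mul2 // r0:Add2,r1:Add1,r2:7,r3:Mul2
cycle 6: CDB Mul1=9 // r0:Add2,r1:Add1,r2:7,r3:Mul2
cycle 7: CDB Add2=1 // r0:1,r1:Add1,r2:7,r3:Mul2
cycle 8: - // r0:1,r1:Add1,r2:7,r3:Mul2
cycle 9: CDB Add1=-2 // r0:1,r1:-2,r2:7,r3:Mul2
cycle 10: CDB Mul2=4 // r0:1,r1:-2,r2:7,r3:4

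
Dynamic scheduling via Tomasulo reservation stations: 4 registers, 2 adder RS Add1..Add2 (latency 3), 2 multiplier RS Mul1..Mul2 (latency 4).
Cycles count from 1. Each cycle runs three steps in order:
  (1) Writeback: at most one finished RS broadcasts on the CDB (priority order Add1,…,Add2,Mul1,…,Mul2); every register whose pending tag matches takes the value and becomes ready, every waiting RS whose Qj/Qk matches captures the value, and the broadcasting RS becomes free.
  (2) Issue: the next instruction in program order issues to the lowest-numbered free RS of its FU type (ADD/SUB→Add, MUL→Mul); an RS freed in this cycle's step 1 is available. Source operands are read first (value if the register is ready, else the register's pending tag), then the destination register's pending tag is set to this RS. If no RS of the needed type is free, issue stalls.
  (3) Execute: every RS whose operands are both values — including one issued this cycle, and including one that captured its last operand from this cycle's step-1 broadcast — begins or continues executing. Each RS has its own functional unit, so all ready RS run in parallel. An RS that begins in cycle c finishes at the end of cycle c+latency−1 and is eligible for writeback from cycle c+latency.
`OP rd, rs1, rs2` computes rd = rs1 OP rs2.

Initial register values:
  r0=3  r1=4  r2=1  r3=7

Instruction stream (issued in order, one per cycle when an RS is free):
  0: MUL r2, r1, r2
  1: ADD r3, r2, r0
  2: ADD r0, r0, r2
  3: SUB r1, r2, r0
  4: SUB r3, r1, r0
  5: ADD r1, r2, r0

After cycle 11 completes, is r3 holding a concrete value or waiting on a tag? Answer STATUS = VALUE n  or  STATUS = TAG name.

cycle 1: issue MUL r2<-Mul1 // r0:3,r1:4,r2:Mul1,r3:7
cycle 2: issue ADD r3<-Add1 // r0:3,r1:4,r2:Mul1,r3:Add1
cycle 3: issue ADD r0<-Add2 // r0:Add2,r1:4,r2:Mul1,r3:Add1
cycle 4: stall // r0:Add2,r1:4,r2:Mul1,r3:Add1
cycle 5: CDB Mul1=4; stall // r0:Add2,r1:4,r2:4,r3:Add1
cycle 6: stall // r0:Add2,r1:4,r2:4,r3:Add1
cycle 7: stall // r0:Add2,r1:4,r2:4,r3:Add1
cycle 8: CDB Add1=7; issue SUB r1<-Add1 // r0:Add2,r1:Add1,r2:4,r3:7
cycle 9: CDB Add2=7; issue SUB r3<-Add2 // r0:7,r1:Add1,r2:4,r3:Add2
cycle 10: stall // r0:7,r1:Add1,r2:4,r3:Add2
cycle 11: stall // r0:7,r1:Add1,r2:4,r3:Add2

STATUS = TAG Add2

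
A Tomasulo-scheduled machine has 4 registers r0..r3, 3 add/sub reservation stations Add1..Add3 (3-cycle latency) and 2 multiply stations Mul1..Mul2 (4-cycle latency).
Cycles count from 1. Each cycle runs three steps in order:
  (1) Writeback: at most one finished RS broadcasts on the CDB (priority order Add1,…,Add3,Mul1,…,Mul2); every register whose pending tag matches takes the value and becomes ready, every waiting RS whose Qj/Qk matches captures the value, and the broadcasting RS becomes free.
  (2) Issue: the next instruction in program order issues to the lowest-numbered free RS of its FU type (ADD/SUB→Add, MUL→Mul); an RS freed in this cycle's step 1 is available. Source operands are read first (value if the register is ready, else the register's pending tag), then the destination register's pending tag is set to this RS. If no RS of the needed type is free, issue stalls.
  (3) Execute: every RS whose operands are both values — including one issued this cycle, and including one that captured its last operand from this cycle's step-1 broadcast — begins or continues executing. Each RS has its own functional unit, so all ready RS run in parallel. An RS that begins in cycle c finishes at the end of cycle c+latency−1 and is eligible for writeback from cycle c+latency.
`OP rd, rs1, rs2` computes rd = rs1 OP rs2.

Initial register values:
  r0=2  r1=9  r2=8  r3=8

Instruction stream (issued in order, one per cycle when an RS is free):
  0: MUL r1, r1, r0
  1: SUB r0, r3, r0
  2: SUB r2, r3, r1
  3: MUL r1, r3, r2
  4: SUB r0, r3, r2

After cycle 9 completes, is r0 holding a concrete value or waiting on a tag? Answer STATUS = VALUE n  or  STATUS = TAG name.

STATUS = TAG Add1

  c1: issue MUL r1<-Mul1  regs: r0:2,r1:Mul1,r2:8,r3:8
  c2: issue SUB r0<-Add1  regs: r0:Add1,r1:Mul1,r2:8,r3:8
  c3: issue SUB r2<-Add2  regs: r0:Add1,r1:Mul1,r2:Add2,r3:8
  c4: issue MUL r1<-Mul2  regs: r0:Add1,r1:Mul2,r2:Add2,r3:8
  c5: CDB Add1=6; issue SUB r0<-Add1  regs: r0:Add1,r1:Mul2,r2:Add2,r3:8
  c6: CDB Mul1=18  regs: r0:Add1,r1:Mul2,r2:Add2,r3:8
  c7: -  regs: r0:Add1,r1:Mul2,r2:Add2,r3:8
  c8: -  regs: r0:Add1,r1:Mul2,r2:Add2,r3:8
  c9: CDB Add2=-10  regs: r0:Add1,r1:Mul2,r2:-10,r3:8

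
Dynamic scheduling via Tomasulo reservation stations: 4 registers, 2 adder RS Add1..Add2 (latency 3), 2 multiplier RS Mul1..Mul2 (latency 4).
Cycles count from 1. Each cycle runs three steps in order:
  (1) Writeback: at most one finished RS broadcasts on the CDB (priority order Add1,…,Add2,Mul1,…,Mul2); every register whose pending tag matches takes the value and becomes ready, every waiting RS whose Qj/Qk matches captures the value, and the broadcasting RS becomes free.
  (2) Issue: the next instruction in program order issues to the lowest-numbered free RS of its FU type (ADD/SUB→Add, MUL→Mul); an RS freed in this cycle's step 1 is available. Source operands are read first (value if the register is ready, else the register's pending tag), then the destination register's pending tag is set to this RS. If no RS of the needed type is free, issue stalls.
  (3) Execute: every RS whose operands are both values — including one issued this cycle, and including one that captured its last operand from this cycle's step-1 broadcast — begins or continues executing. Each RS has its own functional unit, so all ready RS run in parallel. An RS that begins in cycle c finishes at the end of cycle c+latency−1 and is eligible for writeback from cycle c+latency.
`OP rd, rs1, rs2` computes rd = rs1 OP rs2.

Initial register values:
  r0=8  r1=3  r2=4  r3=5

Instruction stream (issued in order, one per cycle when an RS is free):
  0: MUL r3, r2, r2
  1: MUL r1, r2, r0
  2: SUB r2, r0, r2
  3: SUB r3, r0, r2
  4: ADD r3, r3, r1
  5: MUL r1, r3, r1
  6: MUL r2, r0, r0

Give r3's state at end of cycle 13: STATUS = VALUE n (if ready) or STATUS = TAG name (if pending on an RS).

cycle 1: issue MUL r3<-Mul1 // r0:8,r1:3,r2:4,r3:Mul1
cycle 2: issue MUL r1<-Mul2 // r0:8,r1:Mul2,r2:4,r3:Mul1
cycle 3: issue SUB r2<-Add1 // r0:8,r1:Mul2,r2:Add1,r3:Mul1
cycle 4: issue SUB r3<-Add2 // r0:8,r1:Mul2,r2:Add1,r3:Add2
cycle 5: CDB Mul1=16; stall // r0:8,r1:Mul2,r2:Add1,r3:Add2
cycle 6: CDB Add1=4; issue ADD r3<-Add1 // r0:8,r1:Mul2,r2:4,r3:Add1
cycle 7: CDB Mul2=32; issue MUL r1<-Mul1 // r0:8,r1:Mul1,r2:4,r3:Add1
cycle 8: issue MUL r2<-Mul2 // r0:8,r1:Mul1,r2:Mul2,r3:Add1
cycle 9: CDB Add2=4 // r0:8,r1:Mul1,r2:Mul2,r3:Add1
cycle 10: - // r0:8,r1:Mul1,r2:Mul2,r3:Add1
cycle 11: - // r0:8,r1:Mul1,r2:Mul2,r3:Add1
cycle 12: CDB Add1=36 // r0:8,r1:Mul1,r2:Mul2,r3:36
cycle 13: CDB Mul2=64 // r0:8,r1:Mul1,r2:64,r3:36

STATUS = VALUE 36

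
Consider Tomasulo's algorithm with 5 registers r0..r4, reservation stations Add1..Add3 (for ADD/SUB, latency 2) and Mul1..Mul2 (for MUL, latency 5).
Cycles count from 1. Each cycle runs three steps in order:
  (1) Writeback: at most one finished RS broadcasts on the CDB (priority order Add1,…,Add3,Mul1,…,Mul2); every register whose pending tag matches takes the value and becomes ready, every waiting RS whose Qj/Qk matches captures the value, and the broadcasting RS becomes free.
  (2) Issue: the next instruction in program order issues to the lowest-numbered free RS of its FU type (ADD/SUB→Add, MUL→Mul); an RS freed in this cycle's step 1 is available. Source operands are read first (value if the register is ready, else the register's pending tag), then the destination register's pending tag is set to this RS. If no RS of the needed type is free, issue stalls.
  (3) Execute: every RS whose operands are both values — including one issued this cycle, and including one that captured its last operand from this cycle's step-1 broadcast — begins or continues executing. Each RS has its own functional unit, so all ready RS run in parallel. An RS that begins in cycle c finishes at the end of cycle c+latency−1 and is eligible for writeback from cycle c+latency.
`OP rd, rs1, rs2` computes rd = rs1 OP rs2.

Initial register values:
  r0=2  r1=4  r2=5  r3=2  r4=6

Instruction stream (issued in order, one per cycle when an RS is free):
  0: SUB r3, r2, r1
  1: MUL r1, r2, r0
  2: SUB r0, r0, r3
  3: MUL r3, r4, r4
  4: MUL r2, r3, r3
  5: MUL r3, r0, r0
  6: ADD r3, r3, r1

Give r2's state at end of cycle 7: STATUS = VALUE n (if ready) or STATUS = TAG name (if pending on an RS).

  c1: issue SUB r3<-Add1  regs: r0:2,r1:4,r2:5,r3:Add1,r4:6
  c2: issue MUL r1<-Mul1  regs: r0:2,r1:Mul1,r2:5,r3:Add1,r4:6
  c3: CDB Add1=1; issue SUB r0<-Add1  regs: r0:Add1,r1:Mul1,r2:5,r3:1,r4:6
  c4: issue MUL r3<-Mul2  regs: r0:Add1,r1:Mul1,r2:5,r3:Mul2,r4:6
  c5: CDB Add1=1; stall  regs: r0:1,r1:Mul1,r2:5,r3:Mul2,r4:6
  c6: stall  regs: r0:1,r1:Mul1,r2:5,r3:Mul2,r4:6
  c7: CDB Mul1=10; issue MUL r2<-Mul1  regs: r0:1,r1:10,r2:Mul1,r3:Mul2,r4:6

STATUS = TAG Mul1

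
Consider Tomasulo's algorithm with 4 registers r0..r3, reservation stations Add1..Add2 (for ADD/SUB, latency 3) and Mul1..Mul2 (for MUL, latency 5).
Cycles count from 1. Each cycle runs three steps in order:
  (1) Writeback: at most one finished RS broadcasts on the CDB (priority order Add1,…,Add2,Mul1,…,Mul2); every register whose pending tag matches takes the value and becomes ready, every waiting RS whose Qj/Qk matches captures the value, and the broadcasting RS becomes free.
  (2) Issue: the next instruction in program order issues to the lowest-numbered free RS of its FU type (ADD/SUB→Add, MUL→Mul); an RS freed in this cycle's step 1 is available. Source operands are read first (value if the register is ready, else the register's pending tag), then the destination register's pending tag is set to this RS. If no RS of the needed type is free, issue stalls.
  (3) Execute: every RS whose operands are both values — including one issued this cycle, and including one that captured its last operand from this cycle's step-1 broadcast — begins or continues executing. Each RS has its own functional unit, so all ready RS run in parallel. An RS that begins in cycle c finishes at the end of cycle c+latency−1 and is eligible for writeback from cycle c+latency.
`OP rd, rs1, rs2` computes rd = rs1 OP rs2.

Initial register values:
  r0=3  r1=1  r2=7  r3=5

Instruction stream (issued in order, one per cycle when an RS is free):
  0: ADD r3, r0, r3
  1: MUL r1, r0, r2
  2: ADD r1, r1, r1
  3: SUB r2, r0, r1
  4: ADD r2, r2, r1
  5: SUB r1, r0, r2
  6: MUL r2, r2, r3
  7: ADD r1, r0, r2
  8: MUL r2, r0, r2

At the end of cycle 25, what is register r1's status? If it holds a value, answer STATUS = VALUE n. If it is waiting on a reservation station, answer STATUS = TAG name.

c1: issue ADD r3<-Add1 | r0:3,r1:1,r2:7,r3:Add1
c2: issue MUL r1<-Mul1 | r0:3,r1:Mul1,r2:7,r3:Add1
c3: issue ADD r1<-Add2 | r0:3,r1:Add2,r2:7,r3:Add1
c4: CDB Add1=8; issue SUB r2<-Add1 | r0:3,r1:Add2,r2:Add1,r3:8
c5: stall | r0:3,r1:Add2,r2:Add1,r3:8
c6: stall | r0:3,r1:Add2,r2:Add1,r3:8
c7: CDB Mul1=21; stall | r0:3,r1:Add2,r2:Add1,r3:8
c8: stall | r0:3,r1:Add2,r2:Add1,r3:8
c9: stall | r0:3,r1:Add2,r2:Add1,r3:8
c10: CDB Add2=42; issue ADD r2<-Add2 | r0:3,r1:42,r2:Add2,r3:8
c11: stall | r0:3,r1:42,r2:Add2,r3:8
c12: stall | r0:3,r1:42,r2:Add2,r3:8
c13: CDB Add1=-39; issue SUB r1<-Add1 | r0:3,r1:Add1,r2:Add2,r3:8
c14: issue MUL r2<-Mul1 | r0:3,r1:Add1,r2:Mul1,r3:8
c15: stall | r0:3,r1:Add1,r2:Mul1,r3:8
c16: CDB Add2=3; issue ADD r1<-Add2 | r0:3,r1:Add2,r2:Mul1,r3:8
c17: issue MUL r2<-Mul2 | r0:3,r1:Add2,r2:Mul2,r3:8
c18: - | r0:3,r1:Add2,r2:Mul2,r3:8
c19: CDB Add1=0 | r0:3,r1:Add2,r2:Mul2,r3:8
c20: - | r0:3,r1:Add2,r2:Mul2,r3:8
c21: CDB Mul1=24 | r0:3,r1:Add2,r2:Mul2,r3:8
c22: - | r0:3,r1:Add2,r2:Mul2,r3:8
c23: - | r0:3,r1:Add2,r2:Mul2,r3:8
c24: CDB Add2=27 | r0:3,r1:27,r2:Mul2,r3:8
c25: - | r0:3,r1:27,r2:Mul2,r3:8

STATUS = VALUE 27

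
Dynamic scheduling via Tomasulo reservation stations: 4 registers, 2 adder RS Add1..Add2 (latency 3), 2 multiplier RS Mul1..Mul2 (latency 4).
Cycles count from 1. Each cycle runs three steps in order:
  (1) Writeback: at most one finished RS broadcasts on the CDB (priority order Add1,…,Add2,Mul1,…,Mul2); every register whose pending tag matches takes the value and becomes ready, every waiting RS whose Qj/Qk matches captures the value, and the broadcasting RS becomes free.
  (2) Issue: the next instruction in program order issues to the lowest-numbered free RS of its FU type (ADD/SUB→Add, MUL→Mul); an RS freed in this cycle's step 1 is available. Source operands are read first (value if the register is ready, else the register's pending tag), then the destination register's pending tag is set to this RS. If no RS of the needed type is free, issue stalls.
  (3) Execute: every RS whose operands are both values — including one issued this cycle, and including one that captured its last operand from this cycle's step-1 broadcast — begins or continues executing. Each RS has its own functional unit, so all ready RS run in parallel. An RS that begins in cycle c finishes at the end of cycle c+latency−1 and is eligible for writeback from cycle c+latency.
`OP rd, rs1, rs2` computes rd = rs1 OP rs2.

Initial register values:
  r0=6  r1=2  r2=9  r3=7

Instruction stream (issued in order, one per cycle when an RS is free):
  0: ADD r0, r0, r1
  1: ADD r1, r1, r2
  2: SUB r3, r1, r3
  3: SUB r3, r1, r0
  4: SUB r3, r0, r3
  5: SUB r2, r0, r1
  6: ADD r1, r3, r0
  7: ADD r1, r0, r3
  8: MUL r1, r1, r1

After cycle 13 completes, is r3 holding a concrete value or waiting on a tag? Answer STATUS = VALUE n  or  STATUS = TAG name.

STATUS = VALUE 5

c1: issue ADD r0<-Add1 | r0:Add1,r1:2,r2:9,r3:7
c2: issue ADD r1<-Add2 | r0:Add1,r1:Add2,r2:9,r3:7
c3: stall | r0:Add1,r1:Add2,r2:9,r3:7
c4: CDB Add1=8; issue SUB r3<-Add1 | r0:8,r1:Add2,r2:9,r3:Add1
c5: CDB Add2=11; issue SUB r3<-Add2 | r0:8,r1:11,r2:9,r3:Add2
c6: stall | r0:8,r1:11,r2:9,r3:Add2
c7: stall | r0:8,r1:11,r2:9,r3:Add2
c8: CDB Add1=4; issue SUB r3<-Add1 | r0:8,r1:11,r2:9,r3:Add1
c9: CDB Add2=3; issue SUB r2<-Add2 | r0:8,r1:11,r2:Add2,r3:Add1
c10: stall | r0:8,r1:11,r2:Add2,r3:Add1
c11: stall | r0:8,r1:11,r2:Add2,r3:Add1
c12: CDB Add1=5; issue ADD r1<-Add1 | r0:8,r1:Add1,r2:Add2,r3:5
c13: CDB Add2=-3; issue ADD r1<-Add2 | r0:8,r1:Add2,r2:-3,r3:5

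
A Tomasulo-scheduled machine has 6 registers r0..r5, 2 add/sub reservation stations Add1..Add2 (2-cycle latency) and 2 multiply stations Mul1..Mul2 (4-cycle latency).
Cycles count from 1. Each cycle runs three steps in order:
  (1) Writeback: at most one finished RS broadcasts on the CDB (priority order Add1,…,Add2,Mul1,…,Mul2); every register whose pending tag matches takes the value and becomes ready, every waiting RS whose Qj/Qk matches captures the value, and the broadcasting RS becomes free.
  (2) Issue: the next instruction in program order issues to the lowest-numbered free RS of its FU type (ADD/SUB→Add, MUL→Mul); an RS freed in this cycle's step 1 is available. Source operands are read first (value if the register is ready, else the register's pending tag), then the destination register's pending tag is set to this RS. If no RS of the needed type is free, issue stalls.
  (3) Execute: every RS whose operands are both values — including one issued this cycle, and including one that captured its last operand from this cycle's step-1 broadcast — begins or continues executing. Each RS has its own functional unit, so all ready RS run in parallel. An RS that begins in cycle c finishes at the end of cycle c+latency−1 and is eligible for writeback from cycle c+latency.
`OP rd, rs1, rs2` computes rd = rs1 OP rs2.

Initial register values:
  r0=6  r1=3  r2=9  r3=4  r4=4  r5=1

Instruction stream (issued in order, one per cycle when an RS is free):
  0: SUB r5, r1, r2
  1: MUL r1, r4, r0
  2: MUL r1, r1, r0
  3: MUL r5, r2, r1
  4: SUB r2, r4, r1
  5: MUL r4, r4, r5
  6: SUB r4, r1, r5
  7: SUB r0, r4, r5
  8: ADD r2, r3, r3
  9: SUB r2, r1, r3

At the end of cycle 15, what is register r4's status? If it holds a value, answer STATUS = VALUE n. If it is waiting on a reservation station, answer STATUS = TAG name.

STATUS = TAG Add2

c1: issue SUB r5<-Add1 | r0:6,r1:3,r2:9,r3:4,r4:4,r5:Add1
c2: issue MUL r1<-Mul1 | r0:6,r1:Mul1,r2:9,r3:4,r4:4,r5:Add1
c3: CDB Add1=-6; issue MUL r1<-Mul2 | r0:6,r1:Mul2,r2:9,r3:4,r4:4,r5:-6
c4: stall | r0:6,r1:Mul2,r2:9,r3:4,r4:4,r5:-6
c5: stall | r0:6,r1:Mul2,r2:9,r3:4,r4:4,r5:-6
c6: CDB Mul1=24; issue MUL r5<-Mul1 | r0:6,r1:Mul2,r2:9,r3:4,r4:4,r5:Mul1
c7: issue SUB r2<-Add1 | r0:6,r1:Mul2,r2:Add1,r3:4,r4:4,r5:Mul1
c8: stall | r0:6,r1:Mul2,r2:Add1,r3:4,r4:4,r5:Mul1
c9: stall | r0:6,r1:Mul2,r2:Add1,r3:4,r4:4,r5:Mul1
c10: CDB Mul2=144; issue MUL r4<-Mul2 | r0:6,r1:144,r2:Add1,r3:4,r4:Mul2,r5:Mul1
c11: issue SUB r4<-Add2 | r0:6,r1:144,r2:Add1,r3:4,r4:Add2,r5:Mul1
c12: CDB Add1=-140; issue SUB r0<-Add1 | r0:Add1,r1:144,r2:-140,r3:4,r4:Add2,r5:Mul1
c13: stall | r0:Add1,r1:144,r2:-140,r3:4,r4:Add2,r5:Mul1
c14: CDB Mul1=1296; stall | r0:Add1,r1:144,r2:-140,r3:4,r4:Add2,r5:1296
c15: stall | r0:Add1,r1:144,r2:-140,r3:4,r4:Add2,r5:1296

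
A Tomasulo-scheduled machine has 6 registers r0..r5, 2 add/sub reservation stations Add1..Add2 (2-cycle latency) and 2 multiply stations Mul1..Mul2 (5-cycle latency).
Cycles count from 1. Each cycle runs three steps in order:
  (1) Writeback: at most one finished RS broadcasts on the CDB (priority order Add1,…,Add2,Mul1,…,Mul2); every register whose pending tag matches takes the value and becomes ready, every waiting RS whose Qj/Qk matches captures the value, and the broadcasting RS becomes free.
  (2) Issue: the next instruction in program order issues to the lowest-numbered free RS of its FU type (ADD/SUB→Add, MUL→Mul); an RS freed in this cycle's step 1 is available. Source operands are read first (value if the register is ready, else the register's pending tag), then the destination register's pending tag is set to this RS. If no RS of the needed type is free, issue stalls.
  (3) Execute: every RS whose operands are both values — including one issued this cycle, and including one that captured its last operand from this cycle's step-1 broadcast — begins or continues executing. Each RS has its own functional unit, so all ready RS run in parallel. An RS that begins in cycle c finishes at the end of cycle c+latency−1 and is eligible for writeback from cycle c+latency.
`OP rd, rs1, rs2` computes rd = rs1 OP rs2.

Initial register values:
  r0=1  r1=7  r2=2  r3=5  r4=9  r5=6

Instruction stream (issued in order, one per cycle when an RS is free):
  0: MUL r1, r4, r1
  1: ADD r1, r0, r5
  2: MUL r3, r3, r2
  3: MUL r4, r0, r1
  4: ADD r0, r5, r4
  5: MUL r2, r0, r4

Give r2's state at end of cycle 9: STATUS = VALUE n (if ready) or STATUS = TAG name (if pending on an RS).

c1: issue MUL r1<-Mul1 | r0:1,r1:Mul1,r2:2,r3:5,r4:9,r5:6
c2: issue ADD r1<-Add1 | r0:1,r1:Add1,r2:2,r3:5,r4:9,r5:6
c3: issue MUL r3<-Mul2 | r0:1,r1:Add1,r2:2,r3:Mul2,r4:9,r5:6
c4: CDB Add1=7; stall | r0:1,r1:7,r2:2,r3:Mul2,r4:9,r5:6
c5: stall | r0:1,r1:7,r2:2,r3:Mul2,r4:9,r5:6
c6: CDB Mul1=63; issue MUL r4<-Mul1 | r0:1,r1:7,r2:2,r3:Mul2,r4:Mul1,r5:6
c7: issue ADD r0<-Add1 | r0:Add1,r1:7,r2:2,r3:Mul2,r4:Mul1,r5:6
c8: CDB Mul2=10; issue MUL r2<-Mul2 | r0:Add1,r1:7,r2:Mul2,r3:10,r4:Mul1,r5:6
c9: - | r0:Add1,r1:7,r2:Mul2,r3:10,r4:Mul1,r5:6

STATUS = TAG Mul2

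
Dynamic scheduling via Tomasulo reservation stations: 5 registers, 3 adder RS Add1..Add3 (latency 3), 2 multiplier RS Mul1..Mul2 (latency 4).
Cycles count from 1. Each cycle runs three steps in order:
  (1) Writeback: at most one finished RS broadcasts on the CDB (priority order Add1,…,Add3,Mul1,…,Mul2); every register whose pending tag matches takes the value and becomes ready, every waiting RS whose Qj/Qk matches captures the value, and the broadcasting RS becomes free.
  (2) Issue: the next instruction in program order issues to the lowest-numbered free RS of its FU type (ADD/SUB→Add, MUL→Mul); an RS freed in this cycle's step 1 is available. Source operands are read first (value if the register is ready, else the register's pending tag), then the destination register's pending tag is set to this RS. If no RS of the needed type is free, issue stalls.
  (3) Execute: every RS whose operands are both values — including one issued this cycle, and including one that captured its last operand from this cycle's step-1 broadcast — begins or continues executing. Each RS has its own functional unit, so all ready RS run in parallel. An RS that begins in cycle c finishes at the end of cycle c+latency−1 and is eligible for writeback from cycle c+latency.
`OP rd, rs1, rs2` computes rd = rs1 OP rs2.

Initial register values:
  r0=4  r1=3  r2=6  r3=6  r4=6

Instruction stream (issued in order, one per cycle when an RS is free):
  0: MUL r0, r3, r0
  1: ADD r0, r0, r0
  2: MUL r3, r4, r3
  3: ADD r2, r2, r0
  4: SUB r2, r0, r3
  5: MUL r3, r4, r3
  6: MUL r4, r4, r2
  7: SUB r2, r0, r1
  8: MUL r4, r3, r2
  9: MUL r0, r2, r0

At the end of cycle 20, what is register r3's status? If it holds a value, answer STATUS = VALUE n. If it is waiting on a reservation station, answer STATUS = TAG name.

STATUS = VALUE 216

c1: issue MUL r0<-Mul1 | r0:Mul1,r1:3,r2:6,r3:6,r4:6
c2: issue ADD r0<-Add1 | r0:Add1,r1:3,r2:6,r3:6,r4:6
c3: issue MUL r3<-Mul2 | r0:Add1,r1:3,r2:6,r3:Mul2,r4:6
c4: issue ADD r2<-Add2 | r0:Add1,r1:3,r2:Add2,r3:Mul2,r4:6
c5: CDB Mul1=24; issue SUB r2<-Add3 | r0:Add1,r1:3,r2:Add3,r3:Mul2,r4:6
c6: issue MUL r3<-Mul1 | r0:Add1,r1:3,r2:Add3,r3:Mul1,r4:6
c7: CDB Mul2=36; issue MUL r4<-Mul2 | r0:Add1,r1:3,r2:Add3,r3:Mul1,r4:Mul2
c8: CDB Add1=48; issue SUB r2<-Add1 | r0:48,r1:3,r2:Add1,r3:Mul1,r4:Mul2
c9: stall | r0:48,r1:3,r2:Add1,r3:Mul1,r4:Mul2
c10: stall | r0:48,r1:3,r2:Add1,r3:Mul1,r4:Mul2
c11: CDB Add1=45; stall | r0:48,r1:3,r2:45,r3:Mul1,r4:Mul2
c12: CDB Add2=54; stall | r0:48,r1:3,r2:45,r3:Mul1,r4:Mul2
c13: CDB Add3=12; stall | r0:48,r1:3,r2:45,r3:Mul1,r4:Mul2
c14: CDB Mul1=216; issue MUL r4<-Mul1 | r0:48,r1:3,r2:45,r3:216,r4:Mul1
c15: stall | r0:48,r1:3,r2:45,r3:216,r4:Mul1
c16: stall | r0:48,r1:3,r2:45,r3:216,r4:Mul1
c17: CDB Mul2=72; issue MUL r0<-Mul2 | r0:Mul2,r1:3,r2:45,r3:216,r4:Mul1
c18: CDB Mul1=9720 | r0:Mul2,r1:3,r2:45,r3:216,r4:9720
c19: - | r0:Mul2,r1:3,r2:45,r3:216,r4:9720
c20: - | r0:Mul2,r1:3,r2:45,r3:216,r4:9720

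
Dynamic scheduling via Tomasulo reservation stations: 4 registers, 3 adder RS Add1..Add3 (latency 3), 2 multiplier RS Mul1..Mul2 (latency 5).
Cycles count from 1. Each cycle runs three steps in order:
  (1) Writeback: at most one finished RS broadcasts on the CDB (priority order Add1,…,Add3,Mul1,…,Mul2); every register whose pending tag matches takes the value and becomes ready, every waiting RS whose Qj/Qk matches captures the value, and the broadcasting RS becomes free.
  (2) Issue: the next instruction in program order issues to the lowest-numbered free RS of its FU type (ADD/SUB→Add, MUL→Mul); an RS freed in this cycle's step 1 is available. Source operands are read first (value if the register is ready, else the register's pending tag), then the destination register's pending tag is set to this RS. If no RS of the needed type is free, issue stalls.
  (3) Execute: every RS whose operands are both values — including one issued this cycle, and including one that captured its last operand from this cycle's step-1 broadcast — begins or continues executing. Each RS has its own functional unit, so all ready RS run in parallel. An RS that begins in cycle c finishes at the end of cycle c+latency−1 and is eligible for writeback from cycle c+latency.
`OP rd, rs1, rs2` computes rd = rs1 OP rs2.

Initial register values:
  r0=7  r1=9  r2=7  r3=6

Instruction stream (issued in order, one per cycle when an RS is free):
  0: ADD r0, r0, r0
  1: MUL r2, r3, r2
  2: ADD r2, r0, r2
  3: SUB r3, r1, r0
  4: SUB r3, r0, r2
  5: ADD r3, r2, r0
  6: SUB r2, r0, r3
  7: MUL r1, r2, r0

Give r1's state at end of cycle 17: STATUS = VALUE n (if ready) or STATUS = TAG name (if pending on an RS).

STATUS = TAG Mul1

c1: issue ADD r0<-Add1 | r0:Add1,r1:9,r2:7,r3:6
c2: issue MUL r2<-Mul1 | r0:Add1,r1:9,r2:Mul1,r3:6
c3: issue ADD r2<-Add2 | r0:Add1,r1:9,r2:Add2,r3:6
c4: CDB Add1=14; issue SUB r3<-Add1 | r0:14,r1:9,r2:Add2,r3:Add1
c5: issue SUB r3<-Add3 | r0:14,r1:9,r2:Add2,r3:Add3
c6: stall | r0:14,r1:9,r2:Add2,r3:Add3
c7: CDB Add1=-5; issue ADD r3<-Add1 | r0:14,r1:9,r2:Add2,r3:Add1
c8: CDB Mul1=42; stall | r0:14,r1:9,r2:Add2,r3:Add1
c9: stall | r0:14,r1:9,r2:Add2,r3:Add1
c10: stall | r0:14,r1:9,r2:Add2,r3:Add1
c11: CDB Add2=56; issue SUB r2<-Add2 | r0:14,r1:9,r2:Add2,r3:Add1
c12: issue MUL r1<-Mul1 | r0:14,r1:Mul1,r2:Add2,r3:Add1
c13: - | r0:14,r1:Mul1,r2:Add2,r3:Add1
c14: CDB Add1=70 | r0:14,r1:Mul1,r2:Add2,r3:70
c15: CDB Add3=-42 | r0:14,r1:Mul1,r2:Add2,r3:70
c16: - | r0:14,r1:Mul1,r2:Add2,r3:70
c17: CDB Add2=-56 | r0:14,r1:Mul1,r2:-56,r3:70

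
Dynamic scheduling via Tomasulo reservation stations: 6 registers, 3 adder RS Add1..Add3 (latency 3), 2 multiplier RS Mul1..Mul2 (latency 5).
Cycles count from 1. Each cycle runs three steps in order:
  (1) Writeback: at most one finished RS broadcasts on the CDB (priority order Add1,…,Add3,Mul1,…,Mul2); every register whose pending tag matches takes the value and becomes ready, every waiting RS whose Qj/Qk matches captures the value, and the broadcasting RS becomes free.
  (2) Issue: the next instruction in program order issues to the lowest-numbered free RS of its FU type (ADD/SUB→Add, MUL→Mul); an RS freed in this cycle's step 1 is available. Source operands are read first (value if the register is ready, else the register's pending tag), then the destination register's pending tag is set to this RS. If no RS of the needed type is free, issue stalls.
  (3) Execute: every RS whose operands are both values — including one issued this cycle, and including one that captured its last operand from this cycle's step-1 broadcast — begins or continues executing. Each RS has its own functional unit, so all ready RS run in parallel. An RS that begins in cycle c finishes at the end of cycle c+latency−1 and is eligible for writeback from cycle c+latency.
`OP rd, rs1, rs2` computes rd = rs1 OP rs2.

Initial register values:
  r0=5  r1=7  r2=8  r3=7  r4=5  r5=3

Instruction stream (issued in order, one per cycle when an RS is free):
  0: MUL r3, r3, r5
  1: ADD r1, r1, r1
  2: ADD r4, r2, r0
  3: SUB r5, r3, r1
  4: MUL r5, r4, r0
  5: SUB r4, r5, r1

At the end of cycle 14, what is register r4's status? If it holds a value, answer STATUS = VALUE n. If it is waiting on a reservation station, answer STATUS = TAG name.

  c1: issue MUL r3<-Mul1  regs: r0:5,r1:7,r2:8,r3:Mul1,r4:5,r5:3
  c2: issue ADD r1<-Add1  regs: r0:5,r1:Add1,r2:8,r3:Mul1,r4:5,r5:3
  c3: issue ADD r4<-Add2  regs: r0:5,r1:Add1,r2:8,r3:Mul1,r4:Add2,r5:3
  c4: issue SUB r5<-Add3  regs: r0:5,r1:Add1,r2:8,r3:Mul1,r4:Add2,r5:Add3
  c5: CDB Add1=14; issue MUL r5<-Mul2  regs: r0:5,r1:14,r2:8,r3:Mul1,r4:Add2,r5:Mul2
  c6: CDB Add2=13; issue SUB r4<-Add1  regs: r0:5,r1:14,r2:8,r3:Mul1,r4:Add1,r5:Mul2
  c7: CDB Mul1=21  regs: r0:5,r1:14,r2:8,r3:21,r4:Add1,r5:Mul2
  c8: -  regs: r0:5,r1:14,r2:8,r3:21,r4:Add1,r5:Mul2
  c9: -  regs: r0:5,r1:14,r2:8,r3:21,r4:Add1,r5:Mul2
  c10: CDB Add3=7  regs: r0:5,r1:14,r2:8,r3:21,r4:Add1,r5:Mul2
  c11: CDB Mul2=65  regs: r0:5,r1:14,r2:8,r3:21,r4:Add1,r5:65
  c12: -  regs: r0:5,r1:14,r2:8,r3:21,r4:Add1,r5:65
  c13: -  regs: r0:5,r1:14,r2:8,r3:21,r4:Add1,r5:65
  c14: CDB Add1=51  regs: r0:5,r1:14,r2:8,r3:21,r4:51,r5:65

STATUS = VALUE 51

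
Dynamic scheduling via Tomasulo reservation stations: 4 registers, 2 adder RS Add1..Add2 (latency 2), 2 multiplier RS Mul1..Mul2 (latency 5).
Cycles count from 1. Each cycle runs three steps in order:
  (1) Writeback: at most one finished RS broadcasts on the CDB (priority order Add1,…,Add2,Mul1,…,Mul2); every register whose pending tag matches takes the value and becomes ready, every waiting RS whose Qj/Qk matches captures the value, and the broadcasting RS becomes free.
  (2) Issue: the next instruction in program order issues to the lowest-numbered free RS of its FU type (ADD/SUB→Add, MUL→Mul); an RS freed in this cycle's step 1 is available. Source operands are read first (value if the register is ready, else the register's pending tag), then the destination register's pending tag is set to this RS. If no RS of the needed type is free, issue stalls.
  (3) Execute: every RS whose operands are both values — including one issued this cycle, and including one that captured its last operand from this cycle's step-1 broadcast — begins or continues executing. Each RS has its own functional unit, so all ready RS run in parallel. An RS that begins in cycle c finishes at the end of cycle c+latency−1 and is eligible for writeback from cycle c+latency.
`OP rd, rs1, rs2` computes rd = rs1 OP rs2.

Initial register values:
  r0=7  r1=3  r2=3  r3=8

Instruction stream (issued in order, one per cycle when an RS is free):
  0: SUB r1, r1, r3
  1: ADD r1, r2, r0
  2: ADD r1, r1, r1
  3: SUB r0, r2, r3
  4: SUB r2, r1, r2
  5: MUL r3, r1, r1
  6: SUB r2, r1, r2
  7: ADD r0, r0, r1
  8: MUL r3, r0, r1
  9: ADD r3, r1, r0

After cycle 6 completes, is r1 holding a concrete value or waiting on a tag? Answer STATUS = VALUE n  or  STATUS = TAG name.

STATUS = VALUE 20

  c1: issue SUB r1<-Add1  regs: r0:7,r1:Add1,r2:3,r3:8
  c2: issue ADD r1<-Add2  regs: r0:7,r1:Add2,r2:3,r3:8
  c3: CDB Add1=-5; issue ADD r1<-Add1  regs: r0:7,r1:Add1,r2:3,r3:8
  c4: CDB Add2=10; issue SUB r0<-Add2  regs: r0:Add2,r1:Add1,r2:3,r3:8
  c5: stall  regs: r0:Add2,r1:Add1,r2:3,r3:8
  c6: CDB Add1=20; issue SUB r2<-Add1  regs: r0:Add2,r1:20,r2:Add1,r3:8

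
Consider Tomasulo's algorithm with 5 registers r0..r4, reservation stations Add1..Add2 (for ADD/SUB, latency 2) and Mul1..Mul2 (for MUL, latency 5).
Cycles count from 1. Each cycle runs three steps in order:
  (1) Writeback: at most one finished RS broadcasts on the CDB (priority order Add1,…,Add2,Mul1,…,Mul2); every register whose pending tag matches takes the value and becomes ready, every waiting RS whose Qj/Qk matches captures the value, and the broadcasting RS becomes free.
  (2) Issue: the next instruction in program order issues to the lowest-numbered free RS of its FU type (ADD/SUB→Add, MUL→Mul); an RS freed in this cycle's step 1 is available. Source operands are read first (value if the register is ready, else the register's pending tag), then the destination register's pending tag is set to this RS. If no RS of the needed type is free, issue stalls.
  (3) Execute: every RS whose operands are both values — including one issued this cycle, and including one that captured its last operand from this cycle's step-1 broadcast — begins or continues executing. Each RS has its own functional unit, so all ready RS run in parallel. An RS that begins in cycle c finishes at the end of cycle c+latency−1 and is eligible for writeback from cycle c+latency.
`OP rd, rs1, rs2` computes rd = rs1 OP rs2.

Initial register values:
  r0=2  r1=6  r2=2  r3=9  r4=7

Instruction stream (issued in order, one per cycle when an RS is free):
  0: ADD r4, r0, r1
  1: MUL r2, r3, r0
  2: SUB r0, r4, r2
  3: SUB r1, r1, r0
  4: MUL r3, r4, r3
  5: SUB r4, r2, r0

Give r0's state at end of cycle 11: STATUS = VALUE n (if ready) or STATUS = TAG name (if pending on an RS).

c1: issue ADD r4<-Add1 | r0:2,r1:6,r2:2,r3:9,r4:Add1
c2: issue MUL r2<-Mul1 | r0:2,r1:6,r2:Mul1,r3:9,r4:Add1
c3: CDB Add1=8; issue SUB r0<-Add1 | r0:Add1,r1:6,r2:Mul1,r3:9,r4:8
c4: issue SUB r1<-Add2 | r0:Add1,r1:Add2,r2:Mul1,r3:9,r4:8
c5: issue MUL r3<-Mul2 | r0:Add1,r1:Add2,r2:Mul1,r3:Mul2,r4:8
c6: stall | r0:Add1,r1:Add2,r2:Mul1,r3:Mul2,r4:8
c7: CDB Mul1=18; stall | r0:Add1,r1:Add2,r2:18,r3:Mul2,r4:8
c8: stall | r0:Add1,r1:Add2,r2:18,r3:Mul2,r4:8
c9: CDB Add1=-10; issue SUB r4<-Add1 | r0:-10,r1:Add2,r2:18,r3:Mul2,r4:Add1
c10: CDB Mul2=72 | r0:-10,r1:Add2,r2:18,r3:72,r4:Add1
c11: CDB Add1=28 | r0:-10,r1:Add2,r2:18,r3:72,r4:28

STATUS = VALUE -10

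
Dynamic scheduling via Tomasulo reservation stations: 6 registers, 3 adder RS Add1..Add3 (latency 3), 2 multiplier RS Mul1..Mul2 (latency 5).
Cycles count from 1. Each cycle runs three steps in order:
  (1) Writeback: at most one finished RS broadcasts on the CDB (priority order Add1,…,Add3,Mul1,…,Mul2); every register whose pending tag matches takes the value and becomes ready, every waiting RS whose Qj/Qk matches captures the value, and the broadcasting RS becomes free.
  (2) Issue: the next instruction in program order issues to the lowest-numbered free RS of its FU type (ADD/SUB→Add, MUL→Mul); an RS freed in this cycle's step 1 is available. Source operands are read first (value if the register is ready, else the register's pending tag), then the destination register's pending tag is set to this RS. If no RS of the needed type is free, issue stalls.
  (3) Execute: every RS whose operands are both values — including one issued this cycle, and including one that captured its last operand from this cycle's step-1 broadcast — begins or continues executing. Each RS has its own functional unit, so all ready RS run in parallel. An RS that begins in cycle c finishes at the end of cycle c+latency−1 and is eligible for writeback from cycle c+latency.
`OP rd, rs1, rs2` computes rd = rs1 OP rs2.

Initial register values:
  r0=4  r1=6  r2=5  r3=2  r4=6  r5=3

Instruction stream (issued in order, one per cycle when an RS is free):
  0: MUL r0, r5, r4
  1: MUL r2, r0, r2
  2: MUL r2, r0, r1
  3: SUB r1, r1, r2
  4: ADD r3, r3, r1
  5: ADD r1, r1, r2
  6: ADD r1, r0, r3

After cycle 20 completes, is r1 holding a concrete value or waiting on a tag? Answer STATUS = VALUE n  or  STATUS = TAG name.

STATUS = VALUE -82

  c1: issue MUL r0<-Mul1  regs: r0:Mul1,r1:6,r2:5,r3:2,r4:6,r5:3
  c2: issue MUL r2<-Mul2  regs: r0:Mul1,r1:6,r2:Mul2,r3:2,r4:6,r5:3
  c3: stall  regs: r0:Mul1,r1:6,r2:Mul2,r3:2,r4:6,r5:3
  c4: stall  regs: r0:Mul1,r1:6,r2:Mul2,r3:2,r4:6,r5:3
  c5: stall  regs: r0:Mul1,r1:6,r2:Mul2,r3:2,r4:6,r5:3
  c6: CDB Mul1=18; issue MUL r2<-Mul1  regs: r0:18,r1:6,r2:Mul1,r3:2,r4:6,r5:3
  c7: issue SUB r1<-Add1  regs: r0:18,r1:Add1,r2:Mul1,r3:2,r4:6,r5:3
  c8: issue ADD r3<-Add2  regs: r0:18,r1:Add1,r2:Mul1,r3:Add2,r4:6,r5:3
  c9: issue ADD r1<-Add3  regs: r0:18,r1:Add3,r2:Mul1,r3:Add2,r4:6,r5:3
  c10: stall  regs: r0:18,r1:Add3,r2:Mul1,r3:Add2,r4:6,r5:3
  c11: CDB Mul1=108; stall  regs: r0:18,r1:Add3,r2:108,r3:Add2,r4:6,r5:3
  c12: CDB Mul2=90; stall  regs: r0:18,r1:Add3,r2:108,r3:Add2,r4:6,r5:3
  c13: stall  regs: r0:18,r1:Add3,r2:108,r3:Add2,r4:6,r5:3
  c14: CDB Add1=-102; issue ADD r1<-Add1  regs: r0:18,r1:Add1,r2:108,r3:Add2,r4:6,r5:3
  c15: -  regs: r0:18,r1:Add1,r2:108,r3:Add2,r4:6,r5:3
  c16: -  regs: r0:18,r1:Add1,r2:108,r3:Add2,r4:6,r5:3
  c17: CDB Add2=-100  regs: r0:18,r1:Add1,r2:108,r3:-100,r4:6,r5:3
  c18: CDB Add3=6  regs: r0:18,r1:Add1,r2:108,r3:-100,r4:6,r5:3
  c19: -  regs: r0:18,r1:Add1,r2:108,r3:-100,r4:6,r5:3
  c20: CDB Add1=-82  regs: r0:18,r1:-82,r2:108,r3:-100,r4:6,r5:3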